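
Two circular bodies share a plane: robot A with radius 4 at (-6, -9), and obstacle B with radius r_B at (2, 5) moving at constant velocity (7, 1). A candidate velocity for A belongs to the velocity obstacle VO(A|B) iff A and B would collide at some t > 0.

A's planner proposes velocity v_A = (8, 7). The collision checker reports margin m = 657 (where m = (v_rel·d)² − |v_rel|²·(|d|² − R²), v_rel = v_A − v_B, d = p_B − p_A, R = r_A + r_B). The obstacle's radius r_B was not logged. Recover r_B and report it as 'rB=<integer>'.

m = 657
d = (8, 14);  v_rel = (1, 6),  |v_rel|² = 37
v_rel×d = (1)·(14) − (6)·(8) = -34
since m = R²·37 − (-34)²:  R² = (1156 + 657) / 37 = 49
R = √49 = 7  ⇒  r_B = 7 − 4 = 3

rB=3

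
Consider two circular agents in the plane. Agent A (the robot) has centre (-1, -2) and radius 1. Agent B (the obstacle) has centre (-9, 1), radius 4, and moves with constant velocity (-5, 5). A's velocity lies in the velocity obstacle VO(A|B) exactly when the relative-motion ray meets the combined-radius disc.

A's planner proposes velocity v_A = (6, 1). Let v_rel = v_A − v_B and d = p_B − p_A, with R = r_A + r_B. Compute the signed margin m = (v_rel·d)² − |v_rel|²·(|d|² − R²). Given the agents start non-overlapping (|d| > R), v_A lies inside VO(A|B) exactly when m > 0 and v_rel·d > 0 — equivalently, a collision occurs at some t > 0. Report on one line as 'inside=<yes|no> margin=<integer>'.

d = (-8, 3),  |d|² = 73;  R = 1+4 = 5,  c = 73−5² = 48
v_rel = (11, -4),  |v_rel|² = 137;  v_rel·d = (11)·(-8) + (-4)·(3) = -100
137·t² + 200·t + 48 = 0  ⇒  m = (-100)² − 137·48 = 3424
m = 3424 > 0,  v_rel·d = -100 < 0  ⇒  outside

inside=no margin=3424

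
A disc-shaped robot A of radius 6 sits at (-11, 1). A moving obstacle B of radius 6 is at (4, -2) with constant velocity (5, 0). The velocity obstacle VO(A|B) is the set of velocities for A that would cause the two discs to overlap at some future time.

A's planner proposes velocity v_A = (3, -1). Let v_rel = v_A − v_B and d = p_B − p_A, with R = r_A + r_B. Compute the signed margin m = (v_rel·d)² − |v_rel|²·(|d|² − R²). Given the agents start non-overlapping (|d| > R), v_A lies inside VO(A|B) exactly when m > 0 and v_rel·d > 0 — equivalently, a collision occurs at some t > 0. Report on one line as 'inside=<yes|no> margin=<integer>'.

d = (15, -3),  |d|² = 234;  R = 6+6 = 12,  c = 234−12² = 90
v_rel = (-2, -1),  |v_rel|² = 5;  v_rel·d = (-2)·(15) + (-1)·(-3) = -27
5·t² + 54·t + 90 = 0  ⇒  m = (-27)² − 5·90 = 279
m = 279 > 0,  v_rel·d = -27 < 0  ⇒  outside

inside=no margin=279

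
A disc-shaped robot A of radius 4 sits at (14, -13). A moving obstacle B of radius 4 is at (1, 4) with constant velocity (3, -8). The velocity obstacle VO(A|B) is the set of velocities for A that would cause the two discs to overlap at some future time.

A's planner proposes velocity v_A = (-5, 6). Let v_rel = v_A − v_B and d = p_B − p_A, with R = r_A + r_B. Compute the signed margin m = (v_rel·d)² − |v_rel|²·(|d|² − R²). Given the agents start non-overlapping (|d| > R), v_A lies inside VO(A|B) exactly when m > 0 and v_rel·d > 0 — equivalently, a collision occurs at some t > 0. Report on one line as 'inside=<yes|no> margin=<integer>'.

d = (-13, 17),  |d|² = 458;  R = 4+4 = 8,  c = 458−8² = 394
v_rel = (-8, 14),  |v_rel|² = 260;  v_rel·d = (-8)·(-13) + (14)·(17) = 342
260·t² − 684·t + 394 = 0  ⇒  m = 342² − 260·394 = 14524
m = 14524 > 0,  v_rel·d = 342 > 0  ⇒  inside

inside=yes margin=14524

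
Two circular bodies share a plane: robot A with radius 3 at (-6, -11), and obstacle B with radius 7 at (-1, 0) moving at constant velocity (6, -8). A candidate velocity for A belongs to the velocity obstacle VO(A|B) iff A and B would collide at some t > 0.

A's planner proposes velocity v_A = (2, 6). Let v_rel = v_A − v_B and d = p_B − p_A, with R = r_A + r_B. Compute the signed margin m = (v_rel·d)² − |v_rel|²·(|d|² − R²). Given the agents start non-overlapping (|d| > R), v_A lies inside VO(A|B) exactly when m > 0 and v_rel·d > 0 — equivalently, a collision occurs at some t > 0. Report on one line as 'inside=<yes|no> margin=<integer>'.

d = (5, 11),  |d|² = 146;  R = 3+7 = 10,  c = 146−10² = 46
v_rel = (-4, 14),  |v_rel|² = 212;  v_rel·d = (-4)·(5) + (14)·(11) = 134
212·t² − 268·t + 46 = 0  ⇒  m = 134² − 212·46 = 8204
m = 8204 > 0,  v_rel·d = 134 > 0  ⇒  inside

inside=yes margin=8204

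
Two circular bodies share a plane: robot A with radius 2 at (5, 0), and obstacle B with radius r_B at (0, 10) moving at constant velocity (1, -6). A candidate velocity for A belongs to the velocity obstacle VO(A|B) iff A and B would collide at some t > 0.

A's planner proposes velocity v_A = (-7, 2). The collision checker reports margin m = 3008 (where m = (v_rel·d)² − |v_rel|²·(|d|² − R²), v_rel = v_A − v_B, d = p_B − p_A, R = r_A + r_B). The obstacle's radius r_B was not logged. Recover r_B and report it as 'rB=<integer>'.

m = 3008
d = (-5, 10);  v_rel = (-8, 8),  |v_rel|² = 128
v_rel×d = (-8)·(10) − (8)·(-5) = -40
since m = R²·128 − (-40)²:  R² = (1600 + 3008) / 128 = 36
R = √36 = 6  ⇒  r_B = 6 − 2 = 4

rB=4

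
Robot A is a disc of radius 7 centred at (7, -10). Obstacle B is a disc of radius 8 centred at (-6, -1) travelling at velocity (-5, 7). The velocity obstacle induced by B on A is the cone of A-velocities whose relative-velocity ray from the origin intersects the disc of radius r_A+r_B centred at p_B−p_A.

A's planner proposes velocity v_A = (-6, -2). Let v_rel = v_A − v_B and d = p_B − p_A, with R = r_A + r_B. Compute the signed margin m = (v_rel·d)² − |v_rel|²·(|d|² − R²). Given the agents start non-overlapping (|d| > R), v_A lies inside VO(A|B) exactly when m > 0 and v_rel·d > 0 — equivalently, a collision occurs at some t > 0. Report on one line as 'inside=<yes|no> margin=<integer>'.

d = (-13, 9),  |d|² = 250;  R = 7+8 = 15,  c = 250−15² = 25
v_rel = (-1, -9),  |v_rel|² = 82;  v_rel·d = (-1)·(-13) + (-9)·(9) = -68
82·t² + 136·t + 25 = 0  ⇒  m = (-68)² − 82·25 = 2574
m = 2574 > 0,  v_rel·d = -68 < 0  ⇒  outside

inside=no margin=2574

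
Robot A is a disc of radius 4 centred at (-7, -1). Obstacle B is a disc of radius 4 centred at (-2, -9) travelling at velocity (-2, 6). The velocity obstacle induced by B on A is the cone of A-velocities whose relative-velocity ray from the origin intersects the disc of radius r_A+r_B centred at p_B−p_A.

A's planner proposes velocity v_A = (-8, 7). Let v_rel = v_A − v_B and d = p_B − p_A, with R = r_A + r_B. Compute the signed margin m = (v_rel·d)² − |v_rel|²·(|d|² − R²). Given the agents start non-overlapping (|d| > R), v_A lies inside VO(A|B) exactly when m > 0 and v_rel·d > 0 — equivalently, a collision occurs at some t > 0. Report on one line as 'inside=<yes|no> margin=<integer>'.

d = (5, -8),  |d|² = 89;  R = 4+4 = 8,  c = 89−8² = 25
v_rel = (-6, 1),  |v_rel|² = 37;  v_rel·d = (-6)·(5) + (1)·(-8) = -38
37·t² + 76·t + 25 = 0  ⇒  m = (-38)² − 37·25 = 519
m = 519 > 0,  v_rel·d = -38 < 0  ⇒  outside

inside=no margin=519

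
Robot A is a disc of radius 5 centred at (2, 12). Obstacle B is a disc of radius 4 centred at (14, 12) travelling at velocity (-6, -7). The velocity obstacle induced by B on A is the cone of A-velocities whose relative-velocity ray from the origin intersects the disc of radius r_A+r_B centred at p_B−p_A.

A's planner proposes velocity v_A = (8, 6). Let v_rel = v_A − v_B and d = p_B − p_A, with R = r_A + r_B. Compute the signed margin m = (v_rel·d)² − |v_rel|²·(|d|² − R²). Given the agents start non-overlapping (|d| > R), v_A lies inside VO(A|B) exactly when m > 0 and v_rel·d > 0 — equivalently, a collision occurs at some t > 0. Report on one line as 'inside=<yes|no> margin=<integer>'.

d = (12, 0),  |d|² = 144;  R = 5+4 = 9,  c = 144−9² = 63
v_rel = (14, 13),  |v_rel|² = 365;  v_rel·d = (14)·(12) + (13)·(0) = 168
365·t² − 336·t + 63 = 0  ⇒  m = 168² − 365·63 = 5229
m = 5229 > 0,  v_rel·d = 168 > 0  ⇒  inside

inside=yes margin=5229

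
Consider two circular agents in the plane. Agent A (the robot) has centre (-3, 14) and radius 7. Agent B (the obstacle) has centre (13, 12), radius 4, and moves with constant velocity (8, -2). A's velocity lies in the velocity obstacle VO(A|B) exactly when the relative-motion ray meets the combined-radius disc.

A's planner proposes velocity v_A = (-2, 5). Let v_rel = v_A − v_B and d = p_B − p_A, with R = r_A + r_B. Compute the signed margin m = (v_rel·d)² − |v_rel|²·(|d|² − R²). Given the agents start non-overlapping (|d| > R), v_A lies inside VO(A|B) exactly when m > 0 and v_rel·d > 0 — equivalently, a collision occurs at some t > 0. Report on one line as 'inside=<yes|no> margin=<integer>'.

d = (16, -2),  |d|² = 260;  R = 7+4 = 11,  c = 260−11² = 139
v_rel = (-10, 7),  |v_rel|² = 149;  v_rel·d = (-10)·(16) + (7)·(-2) = -174
149·t² + 348·t + 139 = 0  ⇒  m = (-174)² − 149·139 = 9565
m = 9565 > 0,  v_rel·d = -174 < 0  ⇒  outside

inside=no margin=9565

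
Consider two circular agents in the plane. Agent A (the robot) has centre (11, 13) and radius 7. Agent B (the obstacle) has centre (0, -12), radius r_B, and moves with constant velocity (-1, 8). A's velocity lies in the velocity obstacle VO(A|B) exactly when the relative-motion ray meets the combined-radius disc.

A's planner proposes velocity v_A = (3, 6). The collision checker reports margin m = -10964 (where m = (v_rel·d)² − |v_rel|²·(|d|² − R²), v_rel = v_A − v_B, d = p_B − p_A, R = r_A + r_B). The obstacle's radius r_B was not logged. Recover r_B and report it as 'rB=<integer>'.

m = -10964
d = (-11, -25);  v_rel = (4, -2),  |v_rel|² = 20
v_rel×d = (4)·(-25) − (-2)·(-11) = -122
since m = R²·20 − (-122)²:  R² = (14884 + -10964) / 20 = 196
R = √196 = 14  ⇒  r_B = 14 − 7 = 7

rB=7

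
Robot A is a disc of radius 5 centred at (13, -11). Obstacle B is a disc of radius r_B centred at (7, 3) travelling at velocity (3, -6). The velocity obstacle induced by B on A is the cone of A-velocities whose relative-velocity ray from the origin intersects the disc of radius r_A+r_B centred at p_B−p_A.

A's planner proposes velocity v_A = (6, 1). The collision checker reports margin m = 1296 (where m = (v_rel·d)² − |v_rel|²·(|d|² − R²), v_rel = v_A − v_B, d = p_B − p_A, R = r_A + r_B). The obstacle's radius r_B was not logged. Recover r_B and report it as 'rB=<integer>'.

m = 1296
d = (-6, 14);  v_rel = (3, 7),  |v_rel|² = 58
v_rel×d = (3)·(14) − (7)·(-6) = 84
since m = R²·58 − 84²:  R² = (7056 + 1296) / 58 = 144
R = √144 = 12  ⇒  r_B = 12 − 5 = 7

rB=7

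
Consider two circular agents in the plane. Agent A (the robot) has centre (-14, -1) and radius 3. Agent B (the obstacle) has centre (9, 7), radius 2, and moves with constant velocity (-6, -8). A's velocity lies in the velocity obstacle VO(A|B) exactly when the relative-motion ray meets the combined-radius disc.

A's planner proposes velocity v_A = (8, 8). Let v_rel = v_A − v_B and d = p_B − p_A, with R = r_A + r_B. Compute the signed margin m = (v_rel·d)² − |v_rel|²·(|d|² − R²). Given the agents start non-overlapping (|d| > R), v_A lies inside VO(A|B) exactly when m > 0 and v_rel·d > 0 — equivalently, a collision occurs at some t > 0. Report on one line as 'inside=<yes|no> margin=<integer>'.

d = (23, 8),  |d|² = 593;  R = 3+2 = 5,  c = 593−5² = 568
v_rel = (14, 16),  |v_rel|² = 452;  v_rel·d = (14)·(23) + (16)·(8) = 450
452·t² − 900·t + 568 = 0  ⇒  m = 450² − 452·568 = -54236
m = -54236 < 0,  v_rel·d = 450 > 0  ⇒  outside

inside=no margin=-54236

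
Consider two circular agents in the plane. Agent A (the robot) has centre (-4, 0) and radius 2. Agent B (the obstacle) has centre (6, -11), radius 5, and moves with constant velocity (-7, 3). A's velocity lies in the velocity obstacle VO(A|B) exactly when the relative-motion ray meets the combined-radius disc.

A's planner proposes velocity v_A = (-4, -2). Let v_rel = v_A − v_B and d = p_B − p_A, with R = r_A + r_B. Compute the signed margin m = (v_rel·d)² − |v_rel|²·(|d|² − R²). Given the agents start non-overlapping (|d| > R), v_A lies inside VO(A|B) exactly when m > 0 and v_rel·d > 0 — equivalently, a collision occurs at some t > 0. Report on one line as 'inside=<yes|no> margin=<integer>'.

d = (10, -11),  |d|² = 221;  R = 2+5 = 7,  c = 221−7² = 172
v_rel = (3, -5),  |v_rel|² = 34;  v_rel·d = (3)·(10) + (-5)·(-11) = 85
34·t² − 170·t + 172 = 0  ⇒  m = 85² − 34·172 = 1377
m = 1377 > 0,  v_rel·d = 85 > 0  ⇒  inside

inside=yes margin=1377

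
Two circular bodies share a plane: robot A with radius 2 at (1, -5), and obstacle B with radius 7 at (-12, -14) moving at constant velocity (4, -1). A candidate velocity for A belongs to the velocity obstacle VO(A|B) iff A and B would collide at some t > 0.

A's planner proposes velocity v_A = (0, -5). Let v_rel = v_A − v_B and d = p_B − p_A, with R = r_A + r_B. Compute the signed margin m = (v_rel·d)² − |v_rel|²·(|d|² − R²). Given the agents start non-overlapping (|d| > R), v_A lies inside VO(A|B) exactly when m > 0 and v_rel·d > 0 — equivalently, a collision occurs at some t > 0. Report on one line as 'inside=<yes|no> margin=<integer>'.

d = (-13, -9),  |d|² = 250;  R = 2+7 = 9,  c = 250−9² = 169
v_rel = (-4, -4),  |v_rel|² = 32;  v_rel·d = (-4)·(-13) + (-4)·(-9) = 88
32·t² − 176·t + 169 = 0  ⇒  m = 88² − 32·169 = 2336
m = 2336 > 0,  v_rel·d = 88 > 0  ⇒  inside

inside=yes margin=2336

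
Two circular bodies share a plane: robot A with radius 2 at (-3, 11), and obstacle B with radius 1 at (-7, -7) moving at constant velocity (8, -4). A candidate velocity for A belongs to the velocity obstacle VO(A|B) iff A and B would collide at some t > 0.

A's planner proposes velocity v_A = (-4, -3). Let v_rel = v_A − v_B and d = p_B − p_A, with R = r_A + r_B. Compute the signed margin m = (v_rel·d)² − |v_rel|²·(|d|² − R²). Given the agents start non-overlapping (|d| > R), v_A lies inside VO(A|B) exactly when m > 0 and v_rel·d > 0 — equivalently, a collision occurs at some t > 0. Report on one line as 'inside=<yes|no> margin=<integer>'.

d = (-4, -18),  |d|² = 340;  R = 2+1 = 3,  c = 340−3² = 331
v_rel = (-12, 1),  |v_rel|² = 145;  v_rel·d = (-12)·(-4) + (1)·(-18) = 30
145·t² − 60·t + 331 = 0  ⇒  m = 30² − 145·331 = -47095
m = -47095 < 0,  v_rel·d = 30 > 0  ⇒  outside

inside=no margin=-47095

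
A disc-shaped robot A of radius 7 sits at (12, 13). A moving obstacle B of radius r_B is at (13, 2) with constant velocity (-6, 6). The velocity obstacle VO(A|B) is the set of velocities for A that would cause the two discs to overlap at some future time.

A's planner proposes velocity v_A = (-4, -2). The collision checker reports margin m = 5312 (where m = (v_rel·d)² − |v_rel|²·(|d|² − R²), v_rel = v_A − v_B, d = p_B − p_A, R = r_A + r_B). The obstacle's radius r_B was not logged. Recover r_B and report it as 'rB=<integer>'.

m = 5312
d = (1, -11);  v_rel = (2, -8),  |v_rel|² = 68
v_rel×d = (2)·(-11) − (-8)·(1) = -14
since m = R²·68 − (-14)²:  R² = (196 + 5312) / 68 = 81
R = √81 = 9  ⇒  r_B = 9 − 7 = 2

rB=2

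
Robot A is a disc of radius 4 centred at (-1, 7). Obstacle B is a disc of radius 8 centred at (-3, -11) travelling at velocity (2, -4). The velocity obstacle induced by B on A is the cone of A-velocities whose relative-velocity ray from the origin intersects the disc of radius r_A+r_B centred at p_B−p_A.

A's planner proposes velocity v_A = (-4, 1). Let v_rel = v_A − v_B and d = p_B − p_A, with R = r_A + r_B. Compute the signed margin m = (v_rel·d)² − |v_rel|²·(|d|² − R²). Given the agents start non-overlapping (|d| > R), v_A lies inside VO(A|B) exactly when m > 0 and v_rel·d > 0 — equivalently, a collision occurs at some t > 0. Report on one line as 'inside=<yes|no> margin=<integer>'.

d = (-2, -18),  |d|² = 328;  R = 4+8 = 12,  c = 328−12² = 184
v_rel = (-6, 5),  |v_rel|² = 61;  v_rel·d = (-6)·(-2) + (5)·(-18) = -78
61·t² + 156·t + 184 = 0  ⇒  m = (-78)² − 61·184 = -5140
m = -5140 < 0,  v_rel·d = -78 < 0  ⇒  outside

inside=no margin=-5140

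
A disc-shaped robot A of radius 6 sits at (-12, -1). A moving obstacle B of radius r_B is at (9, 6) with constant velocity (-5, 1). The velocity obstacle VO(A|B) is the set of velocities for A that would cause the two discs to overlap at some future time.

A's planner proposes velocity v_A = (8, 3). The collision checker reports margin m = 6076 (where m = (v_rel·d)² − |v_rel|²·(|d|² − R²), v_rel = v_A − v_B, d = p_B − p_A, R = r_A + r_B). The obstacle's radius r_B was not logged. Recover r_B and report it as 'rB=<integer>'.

m = 6076
d = (21, 7);  v_rel = (13, 2),  |v_rel|² = 173
v_rel×d = (13)·(7) − (2)·(21) = 49
since m = R²·173 − 49²:  R² = (2401 + 6076) / 173 = 49
R = √49 = 7  ⇒  r_B = 7 − 6 = 1

rB=1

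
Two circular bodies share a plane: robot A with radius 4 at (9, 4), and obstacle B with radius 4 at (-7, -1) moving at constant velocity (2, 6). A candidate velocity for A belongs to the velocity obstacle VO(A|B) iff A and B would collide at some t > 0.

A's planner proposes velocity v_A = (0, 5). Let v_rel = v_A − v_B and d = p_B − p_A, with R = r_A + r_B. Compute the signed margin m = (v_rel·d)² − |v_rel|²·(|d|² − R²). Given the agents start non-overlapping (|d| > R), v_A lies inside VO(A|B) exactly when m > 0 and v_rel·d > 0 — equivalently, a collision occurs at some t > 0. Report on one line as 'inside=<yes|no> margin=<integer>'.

d = (-16, -5),  |d|² = 281;  R = 4+4 = 8,  c = 281−8² = 217
v_rel = (-2, -1),  |v_rel|² = 5;  v_rel·d = (-2)·(-16) + (-1)·(-5) = 37
5·t² − 74·t + 217 = 0  ⇒  m = 37² − 5·217 = 284
m = 284 > 0,  v_rel·d = 37 > 0  ⇒  inside

inside=yes margin=284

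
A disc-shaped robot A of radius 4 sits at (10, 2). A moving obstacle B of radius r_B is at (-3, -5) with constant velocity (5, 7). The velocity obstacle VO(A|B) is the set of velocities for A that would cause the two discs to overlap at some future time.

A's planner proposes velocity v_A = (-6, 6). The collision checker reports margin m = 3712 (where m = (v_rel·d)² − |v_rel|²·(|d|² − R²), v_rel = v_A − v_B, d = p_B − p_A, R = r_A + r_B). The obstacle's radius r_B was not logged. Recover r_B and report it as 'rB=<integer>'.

m = 3712
d = (-13, -7);  v_rel = (-11, -1),  |v_rel|² = 122
v_rel×d = (-11)·(-7) − (-1)·(-13) = 64
since m = R²·122 − 64²:  R² = (4096 + 3712) / 122 = 64
R = √64 = 8  ⇒  r_B = 8 − 4 = 4

rB=4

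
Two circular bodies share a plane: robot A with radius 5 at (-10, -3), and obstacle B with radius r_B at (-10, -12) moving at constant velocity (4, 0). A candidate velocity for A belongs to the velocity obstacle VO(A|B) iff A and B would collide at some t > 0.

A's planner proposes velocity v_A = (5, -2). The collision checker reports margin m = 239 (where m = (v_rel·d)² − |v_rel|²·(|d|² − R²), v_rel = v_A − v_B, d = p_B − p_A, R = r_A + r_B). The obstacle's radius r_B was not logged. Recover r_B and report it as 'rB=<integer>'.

m = 239
d = (0, -9);  v_rel = (1, -2),  |v_rel|² = 5
v_rel×d = (1)·(-9) − (-2)·(0) = -9
since m = R²·5 − (-9)²:  R² = (81 + 239) / 5 = 64
R = √64 = 8  ⇒  r_B = 8 − 5 = 3

rB=3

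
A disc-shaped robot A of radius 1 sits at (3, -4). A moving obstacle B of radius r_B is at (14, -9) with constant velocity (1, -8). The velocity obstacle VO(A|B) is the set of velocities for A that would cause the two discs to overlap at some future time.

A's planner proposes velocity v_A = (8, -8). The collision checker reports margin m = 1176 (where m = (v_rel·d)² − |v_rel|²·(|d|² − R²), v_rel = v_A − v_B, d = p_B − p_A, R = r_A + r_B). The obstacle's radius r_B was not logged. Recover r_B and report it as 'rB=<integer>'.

m = 1176
d = (11, -5);  v_rel = (7, 0),  |v_rel|² = 49
v_rel×d = (7)·(-5) − (0)·(11) = -35
since m = R²·49 − (-35)²:  R² = (1225 + 1176) / 49 = 49
R = √49 = 7  ⇒  r_B = 7 − 1 = 6

rB=6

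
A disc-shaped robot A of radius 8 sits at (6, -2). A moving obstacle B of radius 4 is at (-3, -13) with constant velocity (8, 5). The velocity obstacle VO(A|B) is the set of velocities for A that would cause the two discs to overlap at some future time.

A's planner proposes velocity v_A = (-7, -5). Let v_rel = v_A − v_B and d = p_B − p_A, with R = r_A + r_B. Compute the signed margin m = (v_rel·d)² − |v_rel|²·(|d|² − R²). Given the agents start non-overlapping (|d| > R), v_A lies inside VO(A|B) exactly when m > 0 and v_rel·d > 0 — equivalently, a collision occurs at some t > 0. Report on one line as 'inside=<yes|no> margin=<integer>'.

d = (-9, -11),  |d|² = 202;  R = 8+4 = 12,  c = 202−12² = 58
v_rel = (-15, -10),  |v_rel|² = 325;  v_rel·d = (-15)·(-9) + (-10)·(-11) = 245
325·t² − 490·t + 58 = 0  ⇒  m = 245² − 325·58 = 41175
m = 41175 > 0,  v_rel·d = 245 > 0  ⇒  inside

inside=yes margin=41175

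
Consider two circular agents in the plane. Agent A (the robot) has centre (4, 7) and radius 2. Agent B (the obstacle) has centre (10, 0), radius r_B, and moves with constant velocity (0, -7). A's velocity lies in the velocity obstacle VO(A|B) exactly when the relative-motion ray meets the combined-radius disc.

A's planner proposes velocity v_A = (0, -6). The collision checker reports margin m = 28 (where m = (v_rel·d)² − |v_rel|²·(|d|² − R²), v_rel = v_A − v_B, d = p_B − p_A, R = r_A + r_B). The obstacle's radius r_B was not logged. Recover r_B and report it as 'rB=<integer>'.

m = 28
d = (6, -7);  v_rel = (0, 1),  |v_rel|² = 1
v_rel×d = (0)·(-7) − (1)·(6) = -6
since m = R²·1 − (-6)²:  R² = (36 + 28) / 1 = 64
R = √64 = 8  ⇒  r_B = 8 − 2 = 6

rB=6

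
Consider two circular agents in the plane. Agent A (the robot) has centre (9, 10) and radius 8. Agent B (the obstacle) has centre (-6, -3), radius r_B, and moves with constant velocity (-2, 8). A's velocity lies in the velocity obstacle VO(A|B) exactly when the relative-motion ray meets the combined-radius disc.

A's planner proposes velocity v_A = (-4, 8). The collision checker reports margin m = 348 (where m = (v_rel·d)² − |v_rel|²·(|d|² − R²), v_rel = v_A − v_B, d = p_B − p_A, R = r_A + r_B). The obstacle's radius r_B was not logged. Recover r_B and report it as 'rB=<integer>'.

m = 348
d = (-15, -13);  v_rel = (-2, 0),  |v_rel|² = 4
v_rel×d = (-2)·(-13) − (0)·(-15) = 26
since m = R²·4 − 26²:  R² = (676 + 348) / 4 = 256
R = √256 = 16  ⇒  r_B = 16 − 8 = 8

rB=8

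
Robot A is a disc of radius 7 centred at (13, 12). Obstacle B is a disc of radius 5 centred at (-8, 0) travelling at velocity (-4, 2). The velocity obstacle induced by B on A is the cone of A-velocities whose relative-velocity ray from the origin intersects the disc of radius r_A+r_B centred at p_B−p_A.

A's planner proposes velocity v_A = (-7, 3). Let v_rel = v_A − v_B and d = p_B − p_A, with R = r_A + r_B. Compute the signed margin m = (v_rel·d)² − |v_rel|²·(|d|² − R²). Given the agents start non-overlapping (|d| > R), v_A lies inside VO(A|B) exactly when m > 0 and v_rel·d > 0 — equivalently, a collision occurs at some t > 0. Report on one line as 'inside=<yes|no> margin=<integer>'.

d = (-21, -12),  |d|² = 585;  R = 7+5 = 12,  c = 585−12² = 441
v_rel = (-3, 1),  |v_rel|² = 10;  v_rel·d = (-3)·(-21) + (1)·(-12) = 51
10·t² − 102·t + 441 = 0  ⇒  m = 51² − 10·441 = -1809
m = -1809 < 0,  v_rel·d = 51 > 0  ⇒  outside

inside=no margin=-1809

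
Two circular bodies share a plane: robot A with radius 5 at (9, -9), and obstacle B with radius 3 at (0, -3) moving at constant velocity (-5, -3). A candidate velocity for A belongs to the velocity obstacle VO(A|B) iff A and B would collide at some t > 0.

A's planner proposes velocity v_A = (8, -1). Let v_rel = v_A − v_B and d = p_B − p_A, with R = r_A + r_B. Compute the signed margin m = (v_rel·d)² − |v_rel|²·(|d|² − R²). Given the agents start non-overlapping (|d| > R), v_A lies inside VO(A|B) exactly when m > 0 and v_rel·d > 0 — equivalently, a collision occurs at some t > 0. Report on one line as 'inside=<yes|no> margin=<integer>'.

d = (-9, 6),  |d|² = 117;  R = 5+3 = 8,  c = 117−8² = 53
v_rel = (13, 2),  |v_rel|² = 173;  v_rel·d = (13)·(-9) + (2)·(6) = -105
173·t² + 210·t + 53 = 0  ⇒  m = (-105)² − 173·53 = 1856
m = 1856 > 0,  v_rel·d = -105 < 0  ⇒  outside

inside=no margin=1856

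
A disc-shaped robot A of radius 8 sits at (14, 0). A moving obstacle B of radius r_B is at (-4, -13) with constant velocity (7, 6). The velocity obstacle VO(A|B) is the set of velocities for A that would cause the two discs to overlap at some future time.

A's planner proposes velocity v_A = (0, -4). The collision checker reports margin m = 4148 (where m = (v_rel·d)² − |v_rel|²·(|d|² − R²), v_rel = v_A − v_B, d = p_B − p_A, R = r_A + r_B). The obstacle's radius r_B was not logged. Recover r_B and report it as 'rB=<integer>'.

m = 4148
d = (-18, -13);  v_rel = (-7, -10),  |v_rel|² = 149
v_rel×d = (-7)·(-13) − (-10)·(-18) = -89
since m = R²·149 − (-89)²:  R² = (7921 + 4148) / 149 = 81
R = √81 = 9  ⇒  r_B = 9 − 8 = 1

rB=1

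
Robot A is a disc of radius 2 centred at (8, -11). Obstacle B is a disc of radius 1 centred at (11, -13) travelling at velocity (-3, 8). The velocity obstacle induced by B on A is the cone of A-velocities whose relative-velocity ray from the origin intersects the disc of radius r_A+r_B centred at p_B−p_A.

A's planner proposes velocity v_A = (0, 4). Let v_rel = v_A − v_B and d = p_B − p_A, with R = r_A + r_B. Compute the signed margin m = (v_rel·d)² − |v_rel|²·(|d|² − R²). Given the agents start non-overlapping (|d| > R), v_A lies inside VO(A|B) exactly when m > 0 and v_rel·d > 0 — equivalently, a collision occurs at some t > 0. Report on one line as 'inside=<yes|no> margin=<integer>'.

d = (3, -2),  |d|² = 13;  R = 2+1 = 3,  c = 13−3² = 4
v_rel = (3, -4),  |v_rel|² = 25;  v_rel·d = (3)·(3) + (-4)·(-2) = 17
25·t² − 34·t + 4 = 0  ⇒  m = 17² − 25·4 = 189
m = 189 > 0,  v_rel·d = 17 > 0  ⇒  inside

inside=yes margin=189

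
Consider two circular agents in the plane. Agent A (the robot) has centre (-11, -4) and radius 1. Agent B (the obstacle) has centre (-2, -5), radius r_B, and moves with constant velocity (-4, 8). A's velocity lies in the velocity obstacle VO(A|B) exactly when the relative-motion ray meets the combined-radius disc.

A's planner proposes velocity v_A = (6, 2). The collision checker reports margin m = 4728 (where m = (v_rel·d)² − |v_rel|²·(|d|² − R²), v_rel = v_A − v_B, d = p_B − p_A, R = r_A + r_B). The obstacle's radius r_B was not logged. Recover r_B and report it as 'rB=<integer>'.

m = 4728
d = (9, -1);  v_rel = (10, -6),  |v_rel|² = 136
v_rel×d = (10)·(-1) − (-6)·(9) = 44
since m = R²·136 − 44²:  R² = (1936 + 4728) / 136 = 49
R = √49 = 7  ⇒  r_B = 7 − 1 = 6

rB=6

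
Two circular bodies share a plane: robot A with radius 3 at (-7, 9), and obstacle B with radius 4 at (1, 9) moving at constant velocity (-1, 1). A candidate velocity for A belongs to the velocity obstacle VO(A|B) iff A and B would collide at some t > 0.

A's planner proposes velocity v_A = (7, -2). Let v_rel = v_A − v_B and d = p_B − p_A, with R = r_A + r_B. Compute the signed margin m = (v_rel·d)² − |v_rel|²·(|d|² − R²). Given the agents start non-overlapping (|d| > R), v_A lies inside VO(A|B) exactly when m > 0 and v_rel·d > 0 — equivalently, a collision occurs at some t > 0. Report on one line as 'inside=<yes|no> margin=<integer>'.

d = (8, 0),  |d|² = 64;  R = 3+4 = 7,  c = 64−7² = 15
v_rel = (8, -3),  |v_rel|² = 73;  v_rel·d = (8)·(8) + (-3)·(0) = 64
73·t² − 128·t + 15 = 0  ⇒  m = 64² − 73·15 = 3001
m = 3001 > 0,  v_rel·d = 64 > 0  ⇒  inside

inside=yes margin=3001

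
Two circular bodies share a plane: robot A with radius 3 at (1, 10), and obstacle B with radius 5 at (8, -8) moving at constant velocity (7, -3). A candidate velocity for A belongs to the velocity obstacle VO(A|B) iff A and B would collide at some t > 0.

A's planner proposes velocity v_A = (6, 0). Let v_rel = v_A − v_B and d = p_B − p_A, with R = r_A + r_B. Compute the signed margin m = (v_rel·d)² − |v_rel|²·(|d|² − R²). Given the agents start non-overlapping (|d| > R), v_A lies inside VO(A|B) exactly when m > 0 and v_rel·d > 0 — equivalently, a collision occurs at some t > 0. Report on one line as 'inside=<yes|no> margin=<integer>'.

d = (7, -18),  |d|² = 373;  R = 3+5 = 8,  c = 373−8² = 309
v_rel = (-1, 3),  |v_rel|² = 10;  v_rel·d = (-1)·(7) + (3)·(-18) = -61
10·t² + 122·t + 309 = 0  ⇒  m = (-61)² − 10·309 = 631
m = 631 > 0,  v_rel·d = -61 < 0  ⇒  outside

inside=no margin=631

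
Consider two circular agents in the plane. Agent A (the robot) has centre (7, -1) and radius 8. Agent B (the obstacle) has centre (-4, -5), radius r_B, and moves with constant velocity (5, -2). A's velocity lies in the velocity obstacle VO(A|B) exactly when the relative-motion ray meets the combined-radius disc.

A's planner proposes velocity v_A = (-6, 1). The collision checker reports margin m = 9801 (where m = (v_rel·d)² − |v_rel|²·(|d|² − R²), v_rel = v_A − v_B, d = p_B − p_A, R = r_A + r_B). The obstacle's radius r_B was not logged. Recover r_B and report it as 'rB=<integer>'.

m = 9801
d = (-11, -4);  v_rel = (-11, 3),  |v_rel|² = 130
v_rel×d = (-11)·(-4) − (3)·(-11) = 77
since m = R²·130 − 77²:  R² = (5929 + 9801) / 130 = 121
R = √121 = 11  ⇒  r_B = 11 − 8 = 3

rB=3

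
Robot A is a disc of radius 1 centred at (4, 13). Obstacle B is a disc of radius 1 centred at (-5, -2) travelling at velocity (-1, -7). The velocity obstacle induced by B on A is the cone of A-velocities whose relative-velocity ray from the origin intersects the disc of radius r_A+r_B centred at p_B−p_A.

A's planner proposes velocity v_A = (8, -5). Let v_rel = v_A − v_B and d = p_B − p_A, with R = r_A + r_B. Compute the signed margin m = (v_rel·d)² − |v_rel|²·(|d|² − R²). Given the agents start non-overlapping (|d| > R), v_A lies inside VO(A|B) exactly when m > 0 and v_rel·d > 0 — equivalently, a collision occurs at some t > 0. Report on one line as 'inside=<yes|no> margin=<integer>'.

d = (-9, -15),  |d|² = 306;  R = 1+1 = 2,  c = 306−2² = 302
v_rel = (9, 2),  |v_rel|² = 85;  v_rel·d = (9)·(-9) + (2)·(-15) = -111
85·t² + 222·t + 302 = 0  ⇒  m = (-111)² − 85·302 = -13349
m = -13349 < 0,  v_rel·d = -111 < 0  ⇒  outside

inside=no margin=-13349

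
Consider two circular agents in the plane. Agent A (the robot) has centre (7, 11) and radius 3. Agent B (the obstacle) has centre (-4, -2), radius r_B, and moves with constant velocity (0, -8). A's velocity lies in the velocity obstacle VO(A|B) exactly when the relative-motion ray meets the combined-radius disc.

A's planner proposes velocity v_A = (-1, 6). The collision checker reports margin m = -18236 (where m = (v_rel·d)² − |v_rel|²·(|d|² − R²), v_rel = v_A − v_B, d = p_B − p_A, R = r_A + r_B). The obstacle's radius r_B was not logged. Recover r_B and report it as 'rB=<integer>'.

m = -18236
d = (-11, -13);  v_rel = (-1, 14),  |v_rel|² = 197
v_rel×d = (-1)·(-13) − (14)·(-11) = 167
since m = R²·197 − 167²:  R² = (27889 + -18236) / 197 = 49
R = √49 = 7  ⇒  r_B = 7 − 3 = 4

rB=4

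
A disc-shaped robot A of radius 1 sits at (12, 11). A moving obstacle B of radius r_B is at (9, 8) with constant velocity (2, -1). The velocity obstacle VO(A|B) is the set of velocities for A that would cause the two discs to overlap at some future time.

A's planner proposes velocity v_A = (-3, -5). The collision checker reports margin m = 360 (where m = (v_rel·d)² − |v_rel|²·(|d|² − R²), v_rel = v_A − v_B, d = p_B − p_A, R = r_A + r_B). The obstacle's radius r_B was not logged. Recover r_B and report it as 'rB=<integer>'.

m = 360
d = (-3, -3);  v_rel = (-5, -4),  |v_rel|² = 41
v_rel×d = (-5)·(-3) − (-4)·(-3) = 3
since m = R²·41 − 3²:  R² = (9 + 360) / 41 = 9
R = √9 = 3  ⇒  r_B = 3 − 1 = 2

rB=2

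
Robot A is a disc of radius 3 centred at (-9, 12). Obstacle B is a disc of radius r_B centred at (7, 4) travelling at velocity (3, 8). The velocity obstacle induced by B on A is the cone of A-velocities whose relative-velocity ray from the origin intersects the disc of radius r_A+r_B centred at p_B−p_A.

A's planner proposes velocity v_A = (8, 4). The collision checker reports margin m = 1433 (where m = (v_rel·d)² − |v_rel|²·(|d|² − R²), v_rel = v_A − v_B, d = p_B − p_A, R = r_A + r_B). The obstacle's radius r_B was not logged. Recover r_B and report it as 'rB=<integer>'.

m = 1433
d = (16, -8);  v_rel = (5, -4),  |v_rel|² = 41
v_rel×d = (5)·(-8) − (-4)·(16) = 24
since m = R²·41 − 24²:  R² = (576 + 1433) / 41 = 49
R = √49 = 7  ⇒  r_B = 7 − 3 = 4

rB=4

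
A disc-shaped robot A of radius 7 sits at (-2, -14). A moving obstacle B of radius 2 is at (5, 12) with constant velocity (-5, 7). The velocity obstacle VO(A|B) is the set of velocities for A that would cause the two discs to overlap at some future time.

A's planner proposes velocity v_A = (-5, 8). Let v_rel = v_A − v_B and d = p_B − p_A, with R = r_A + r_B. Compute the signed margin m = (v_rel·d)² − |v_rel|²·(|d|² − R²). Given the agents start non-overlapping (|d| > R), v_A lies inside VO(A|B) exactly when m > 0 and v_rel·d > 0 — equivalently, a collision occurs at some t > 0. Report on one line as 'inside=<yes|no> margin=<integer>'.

d = (7, 26),  |d|² = 725;  R = 7+2 = 9,  c = 725−9² = 644
v_rel = (0, 1),  |v_rel|² = 1;  v_rel·d = (0)·(7) + (1)·(26) = 26
1·t² − 52·t + 644 = 0  ⇒  m = 26² − 1·644 = 32
m = 32 > 0,  v_rel·d = 26 > 0  ⇒  inside

inside=yes margin=32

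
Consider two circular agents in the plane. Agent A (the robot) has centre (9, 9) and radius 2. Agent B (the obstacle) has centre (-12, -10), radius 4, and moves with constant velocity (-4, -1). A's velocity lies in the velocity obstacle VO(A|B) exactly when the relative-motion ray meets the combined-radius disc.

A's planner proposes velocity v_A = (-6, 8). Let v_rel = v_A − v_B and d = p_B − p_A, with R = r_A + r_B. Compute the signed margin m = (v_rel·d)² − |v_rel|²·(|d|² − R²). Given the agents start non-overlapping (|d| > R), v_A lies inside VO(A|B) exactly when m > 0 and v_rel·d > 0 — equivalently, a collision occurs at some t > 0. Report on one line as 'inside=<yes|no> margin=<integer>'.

d = (-21, -19),  |d|² = 802;  R = 2+4 = 6,  c = 802−6² = 766
v_rel = (-2, 9),  |v_rel|² = 85;  v_rel·d = (-2)·(-21) + (9)·(-19) = -129
85·t² + 258·t + 766 = 0  ⇒  m = (-129)² − 85·766 = -48469
m = -48469 < 0,  v_rel·d = -129 < 0  ⇒  outside

inside=no margin=-48469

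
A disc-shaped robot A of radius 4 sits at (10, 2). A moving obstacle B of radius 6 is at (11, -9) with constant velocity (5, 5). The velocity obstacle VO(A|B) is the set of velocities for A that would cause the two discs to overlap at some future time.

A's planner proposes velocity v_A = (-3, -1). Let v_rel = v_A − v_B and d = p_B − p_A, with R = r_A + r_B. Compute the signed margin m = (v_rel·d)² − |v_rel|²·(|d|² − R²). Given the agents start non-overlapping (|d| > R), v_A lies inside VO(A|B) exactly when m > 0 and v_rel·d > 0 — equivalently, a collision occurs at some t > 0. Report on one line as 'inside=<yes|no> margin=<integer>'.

d = (1, -11),  |d|² = 122;  R = 4+6 = 10,  c = 122−10² = 22
v_rel = (-8, -6),  |v_rel|² = 100;  v_rel·d = (-8)·(1) + (-6)·(-11) = 58
100·t² − 116·t + 22 = 0  ⇒  m = 58² − 100·22 = 1164
m = 1164 > 0,  v_rel·d = 58 > 0  ⇒  inside

inside=yes margin=1164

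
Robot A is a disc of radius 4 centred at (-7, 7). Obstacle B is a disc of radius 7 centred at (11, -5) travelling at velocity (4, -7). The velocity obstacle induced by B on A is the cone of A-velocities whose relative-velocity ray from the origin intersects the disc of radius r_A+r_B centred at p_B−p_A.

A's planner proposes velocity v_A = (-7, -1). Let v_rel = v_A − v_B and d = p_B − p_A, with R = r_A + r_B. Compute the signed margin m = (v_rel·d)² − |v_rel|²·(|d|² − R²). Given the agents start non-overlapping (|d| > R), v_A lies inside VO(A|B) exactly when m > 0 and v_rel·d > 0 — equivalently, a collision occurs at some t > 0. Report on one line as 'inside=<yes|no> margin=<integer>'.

d = (18, -12),  |d|² = 468;  R = 4+7 = 11,  c = 468−11² = 347
v_rel = (-11, 6),  |v_rel|² = 157;  v_rel·d = (-11)·(18) + (6)·(-12) = -270
157·t² + 540·t + 347 = 0  ⇒  m = (-270)² − 157·347 = 18421
m = 18421 > 0,  v_rel·d = -270 < 0  ⇒  outside

inside=no margin=18421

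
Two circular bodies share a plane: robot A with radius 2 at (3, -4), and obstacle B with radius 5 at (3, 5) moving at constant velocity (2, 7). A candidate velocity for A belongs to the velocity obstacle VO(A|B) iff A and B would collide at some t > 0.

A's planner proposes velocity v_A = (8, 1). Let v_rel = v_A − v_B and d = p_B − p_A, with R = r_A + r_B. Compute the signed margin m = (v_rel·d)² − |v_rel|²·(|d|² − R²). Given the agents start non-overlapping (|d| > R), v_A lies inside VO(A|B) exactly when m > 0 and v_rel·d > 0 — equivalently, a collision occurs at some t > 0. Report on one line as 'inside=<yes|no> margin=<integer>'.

d = (0, 9),  |d|² = 81;  R = 2+5 = 7,  c = 81−7² = 32
v_rel = (6, -6),  |v_rel|² = 72;  v_rel·d = (6)·(0) + (-6)·(9) = -54
72·t² + 108·t + 32 = 0  ⇒  m = (-54)² − 72·32 = 612
m = 612 > 0,  v_rel·d = -54 < 0  ⇒  outside

inside=no margin=612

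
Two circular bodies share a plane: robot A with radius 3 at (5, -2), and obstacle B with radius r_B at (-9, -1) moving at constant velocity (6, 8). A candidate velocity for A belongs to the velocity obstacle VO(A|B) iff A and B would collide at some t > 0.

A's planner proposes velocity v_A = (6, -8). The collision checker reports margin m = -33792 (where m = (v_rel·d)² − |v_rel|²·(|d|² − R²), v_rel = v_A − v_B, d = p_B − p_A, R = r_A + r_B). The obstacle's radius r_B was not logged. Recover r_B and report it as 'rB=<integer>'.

m = -33792
d = (-14, 1);  v_rel = (0, -16),  |v_rel|² = 256
v_rel×d = (0)·(1) − (-16)·(-14) = -224
since m = R²·256 − (-224)²:  R² = (50176 + -33792) / 256 = 64
R = √64 = 8  ⇒  r_B = 8 − 3 = 5

rB=5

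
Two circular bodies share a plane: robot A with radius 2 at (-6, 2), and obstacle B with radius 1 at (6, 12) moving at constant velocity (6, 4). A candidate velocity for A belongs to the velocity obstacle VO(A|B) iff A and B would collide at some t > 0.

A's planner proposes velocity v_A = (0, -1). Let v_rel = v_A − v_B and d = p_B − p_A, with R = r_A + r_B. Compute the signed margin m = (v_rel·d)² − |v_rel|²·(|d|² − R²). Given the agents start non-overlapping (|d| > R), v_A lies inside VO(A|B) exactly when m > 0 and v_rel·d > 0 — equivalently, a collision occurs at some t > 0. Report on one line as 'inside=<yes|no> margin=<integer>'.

d = (12, 10),  |d|² = 244;  R = 2+1 = 3,  c = 244−3² = 235
v_rel = (-6, -5),  |v_rel|² = 61;  v_rel·d = (-6)·(12) + (-5)·(10) = -122
61·t² + 244·t + 235 = 0  ⇒  m = (-122)² − 61·235 = 549
m = 549 > 0,  v_rel·d = -122 < 0  ⇒  outside

inside=no margin=549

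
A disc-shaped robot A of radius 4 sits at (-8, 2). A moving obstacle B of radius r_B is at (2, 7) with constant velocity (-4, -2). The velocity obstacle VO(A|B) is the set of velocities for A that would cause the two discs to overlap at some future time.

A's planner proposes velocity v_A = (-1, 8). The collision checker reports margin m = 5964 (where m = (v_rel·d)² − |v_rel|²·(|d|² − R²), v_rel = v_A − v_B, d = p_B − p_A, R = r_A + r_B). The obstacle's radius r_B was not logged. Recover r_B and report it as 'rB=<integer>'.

m = 5964
d = (10, 5);  v_rel = (3, 10),  |v_rel|² = 109
v_rel×d = (3)·(5) − (10)·(10) = -85
since m = R²·109 − (-85)²:  R² = (7225 + 5964) / 109 = 121
R = √121 = 11  ⇒  r_B = 11 − 4 = 7

rB=7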